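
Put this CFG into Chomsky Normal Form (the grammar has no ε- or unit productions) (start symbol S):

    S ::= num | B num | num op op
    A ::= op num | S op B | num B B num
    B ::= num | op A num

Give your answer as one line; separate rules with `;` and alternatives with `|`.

Introduce a nonterminal for each terminal appearing in a rule of length ≥ 2: X1 → num, X2 → op.
Binarize each right-hand side of length ≥ 3 by chaining fresh nonterminals (Y1, Y2, …): affected rules were S → X1 X2 X2; A → S X2 B; A → X1 B B X1; B → X2 A X1.

S ::= num | B X1 | X1 Y1; A ::= X2 X1 | S Y2 | X1 Y3; B ::= num | X2 Y5; X1 ::= num; X2 ::= op; Y1 ::= X2 X2; Y2 ::= X2 B; Y3 ::= B Y4; Y4 ::= B X1; Y5 ::= A X1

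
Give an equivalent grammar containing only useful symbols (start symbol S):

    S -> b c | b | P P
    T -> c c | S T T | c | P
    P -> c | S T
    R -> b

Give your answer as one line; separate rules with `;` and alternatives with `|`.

S -> b c | b | P P; T -> c c | S T T | c | P; P -> c | S T

Generating nonterminals: {P, R, S, T}.
Reachable from S after that: {P, S, T}.
Removed useless symbols: {R} and every production mentioning them.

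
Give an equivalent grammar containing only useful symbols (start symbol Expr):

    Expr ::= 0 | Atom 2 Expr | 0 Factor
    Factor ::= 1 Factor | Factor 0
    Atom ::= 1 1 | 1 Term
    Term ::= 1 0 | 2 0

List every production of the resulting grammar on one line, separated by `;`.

Generating nonterminals: {Atom, Expr, Term}.
Reachable from Expr after that: {Atom, Expr, Term}.
Removed useless symbols: {Factor} and every production mentioning them.

Expr ::= 0 | Atom 2 Expr; Atom ::= 1 1 | 1 Term; Term ::= 1 0 | 2 0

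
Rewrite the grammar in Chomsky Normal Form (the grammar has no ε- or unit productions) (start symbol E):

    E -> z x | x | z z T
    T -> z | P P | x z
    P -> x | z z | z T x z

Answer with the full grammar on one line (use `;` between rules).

E -> X1 X2 | x | X1 Y1; T -> z | P P | X2 X1; P -> x | X1 X1 | X1 Y2; X1 -> z; X2 -> x; Y1 -> X1 T; Y2 -> T Y3; Y3 -> X2 X1

Introduce a nonterminal for each terminal appearing in a rule of length ≥ 2: X1 → z, X2 → x.
Binarize each right-hand side of length ≥ 3 by chaining fresh nonterminals (Y1, Y2, …): affected rules were E → X1 X1 T; P → X1 T X2 X1.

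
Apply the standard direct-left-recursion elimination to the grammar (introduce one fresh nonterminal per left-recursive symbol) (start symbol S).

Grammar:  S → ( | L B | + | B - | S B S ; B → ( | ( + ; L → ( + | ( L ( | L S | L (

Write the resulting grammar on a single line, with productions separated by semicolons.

Directly left-recursive nonterminals: S, L.
For S: α = {B S}, β = {(, L B, +, B -}. Rewrite as S → β S' and S' → α S' | ε.
For L: α = {S, (}, β = {( +, ( L (}. Rewrite as L → β L' and L' → α L' | ε.

S → ( S' | L B S' | + S' | B - S'; B → ( | ( +; L → ( + L' | ( L ( L'; S' → B S S' | ε; L' → S L' | ( L' | ε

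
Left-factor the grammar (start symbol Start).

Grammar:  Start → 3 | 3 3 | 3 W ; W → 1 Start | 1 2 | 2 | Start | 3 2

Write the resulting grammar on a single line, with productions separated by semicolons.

Start has alternatives sharing prefix '3': factor to Start → 3 Start1 with Start1 → ε | 3 | W.
W has alternatives sharing prefix '1': factor to W → 1 W1 with W1 → Start | 2.

Start → 3 Start1; W → 2 | Start | 3 2 | 1 W1; Start1 → epsilon | 3 | W; W1 → Start | 2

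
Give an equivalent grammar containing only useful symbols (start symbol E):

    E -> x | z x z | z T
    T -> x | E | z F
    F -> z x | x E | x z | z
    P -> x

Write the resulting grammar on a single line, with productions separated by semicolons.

Generating nonterminals: {E, F, P, T}.
Reachable from E after that: {E, F, T}.
Removed useless symbols: {P} and every production mentioning them.

E -> x | z x z | z T; T -> x | E | z F; F -> z x | x E | x z | z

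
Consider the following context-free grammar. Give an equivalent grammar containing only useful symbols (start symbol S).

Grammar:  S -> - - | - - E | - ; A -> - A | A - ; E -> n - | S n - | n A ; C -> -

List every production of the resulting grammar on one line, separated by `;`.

S -> - - | - - E | -; E -> n - | S n -

Generating nonterminals: {C, E, S}.
Reachable from S after that: {E, S}.
Removed useless symbols: {A, C} and every production mentioning them.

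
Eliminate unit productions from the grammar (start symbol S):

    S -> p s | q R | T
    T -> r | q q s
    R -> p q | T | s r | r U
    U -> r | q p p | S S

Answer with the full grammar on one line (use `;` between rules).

S -> p s | q R | r | q q s; T -> r | q q s; R -> p q | s r | r U | r | q q s; U -> r | q p p | S S

Unit pairs: R ⇒* {T}; S ⇒* {T}.
Replace each nonterminal's rules with the union of the non-unit rules of every nonterminal it unit-derives.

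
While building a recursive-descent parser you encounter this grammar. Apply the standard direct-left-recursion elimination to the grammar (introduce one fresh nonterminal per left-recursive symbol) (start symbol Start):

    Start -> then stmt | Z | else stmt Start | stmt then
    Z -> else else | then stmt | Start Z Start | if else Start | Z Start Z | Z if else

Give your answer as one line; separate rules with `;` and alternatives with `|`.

Directly left-recursive nonterminal: Z.
For Z: α = {Start Z, if else}, β = {else else, then stmt, Start Z Start, if else Start}. Rewrite as Z → β Z1 and Z1 → α Z1 | ε.

Start -> then stmt | Z | else stmt Start | stmt then; Z -> else else Z1 | then stmt Z1 | Start Z Start Z1 | if else Start Z1; Z1 -> Start Z Z1 | if else Z1 | epsilon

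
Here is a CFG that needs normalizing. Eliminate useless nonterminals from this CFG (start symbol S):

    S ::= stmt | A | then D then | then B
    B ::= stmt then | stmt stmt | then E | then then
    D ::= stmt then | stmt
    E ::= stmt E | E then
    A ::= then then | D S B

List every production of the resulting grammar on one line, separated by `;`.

Generating nonterminals: {A, B, D, S}.
Reachable from S after that: {A, B, D, S}.
Removed useless symbols: {E} and every production mentioning them.

S ::= stmt | A | then D then | then B; B ::= stmt then | stmt stmt | then then; D ::= stmt then | stmt; A ::= then then | D S B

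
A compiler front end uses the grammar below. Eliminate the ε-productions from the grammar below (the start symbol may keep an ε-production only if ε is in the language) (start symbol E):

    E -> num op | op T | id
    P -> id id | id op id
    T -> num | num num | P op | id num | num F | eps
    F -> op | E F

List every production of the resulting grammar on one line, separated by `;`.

Nullable nonterminals: {T}.
ε ∉ L(G), so no ε-production is kept.
For each production, add variants omitting each subset of nullable occurrences: E → op T gives op T | op.

E -> num op | op T | op | id; P -> id id | id op id; T -> num | num num | P op | id num | num F; F -> op | E F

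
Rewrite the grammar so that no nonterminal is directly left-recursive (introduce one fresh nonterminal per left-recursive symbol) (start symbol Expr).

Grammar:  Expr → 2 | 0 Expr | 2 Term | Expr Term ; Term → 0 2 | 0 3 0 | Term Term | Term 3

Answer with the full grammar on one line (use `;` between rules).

Expr → 2 Expr1 | 0 Expr Expr1 | 2 Term Expr1; Term → 0 2 Term1 | 0 3 0 Term1; Expr1 → Term Expr1 | ε; Term1 → Term Term1 | 3 Term1 | ε

Left recursion appears on Expr, Term.
For Expr: α = {Term}, β = {2, 0 Expr, 2 Term}. Rewrite as Expr → β Expr1 and Expr1 → α Expr1 | ε.
For Term: α = {Term, 3}, β = {0 2, 0 3 0}. Rewrite as Term → β Term1 and Term1 → α Term1 | ε.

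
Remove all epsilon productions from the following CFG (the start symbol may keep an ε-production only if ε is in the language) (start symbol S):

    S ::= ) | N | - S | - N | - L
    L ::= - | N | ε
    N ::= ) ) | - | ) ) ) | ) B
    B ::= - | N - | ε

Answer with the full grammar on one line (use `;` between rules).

S ::= ) | N | - S | - N | - L | -; L ::= - | N; N ::= ) ) | - | ) ) ) | ) B | ); B ::= - | N -

The nullable symbols are {B, L}.
ε ∉ L(G), so no ε-production is kept.
For each production, add variants omitting each subset of nullable occurrences: S → - L gives - L | -. N → ) B gives ) B | ).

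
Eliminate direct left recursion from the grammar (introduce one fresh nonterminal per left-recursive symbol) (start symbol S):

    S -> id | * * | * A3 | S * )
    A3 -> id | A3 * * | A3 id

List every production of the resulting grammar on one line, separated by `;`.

Left recursion appears on S, A3.
For S: α = {* )}, β = {id, * *, * A3}. Rewrite as S → β S' and S' → α S' | ε.
For A3: α = {* *, id}, β = {id}. Rewrite as A3 → β A3' and A3' → α A3' | ε.

S -> id S' | * * S' | * A3 S'; A3 -> id A3'; S' -> * ) S' | eps; A3' -> * * A3' | id A3' | eps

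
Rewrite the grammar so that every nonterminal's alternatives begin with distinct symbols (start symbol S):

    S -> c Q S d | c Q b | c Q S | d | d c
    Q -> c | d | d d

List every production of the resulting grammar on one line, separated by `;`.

S has alternatives sharing prefix 'c Q': factor to S → c Q S' with S' → S d | b | S.
S has alternatives sharing prefix 'd': factor to S → d S'' with S'' → ε | c.
Q has alternatives sharing prefix 'd': factor to Q → d Q' with Q' → ε | d.
S' has alternatives sharing prefix 'S': factor to S' → S S''' with S''' → d | ε.

S -> c Q S' | d S''; Q -> c | d Q'; S' -> b | S S'''; S'' -> ε | c; Q' -> ε | d; S''' -> d | ε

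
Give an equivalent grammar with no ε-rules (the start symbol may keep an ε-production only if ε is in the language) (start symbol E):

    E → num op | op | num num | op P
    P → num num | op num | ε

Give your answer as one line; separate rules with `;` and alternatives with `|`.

E → num op | op | num num | op P; P → num num | op num

Nullable nonterminals: {P}.
ε ∉ L(G), so no ε-production is kept.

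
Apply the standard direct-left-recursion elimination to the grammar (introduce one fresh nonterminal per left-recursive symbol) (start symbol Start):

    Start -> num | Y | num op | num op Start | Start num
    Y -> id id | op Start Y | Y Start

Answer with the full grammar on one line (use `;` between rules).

Start -> num Start1 | Y Start1 | num op Start1 | num op Start Start1; Y -> id id Y1 | op Start Y Y1; Start1 -> num Start1 | eps; Y1 -> Start Y1 | eps

Directly left-recursive nonterminals: Start, Y.
For Start: α = {num}, β = {num, Y, num op, num op Start}. Rewrite as Start → β Start1 and Start1 → α Start1 | ε.
For Y: α = {Start}, β = {id id, op Start Y}. Rewrite as Y → β Y1 and Y1 → α Y1 | ε.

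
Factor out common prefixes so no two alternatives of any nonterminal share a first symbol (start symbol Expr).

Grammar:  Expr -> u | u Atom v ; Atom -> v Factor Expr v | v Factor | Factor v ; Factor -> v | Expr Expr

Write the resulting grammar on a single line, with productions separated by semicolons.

Expr -> u Expr1; Atom -> Factor v | v Factor Atom1; Factor -> v | Expr Expr; Expr1 -> ε | Atom v; Atom1 -> Expr v | ε

Expr has alternatives sharing prefix 'u': factor to Expr → u Expr1 with Expr1 → ε | Atom v.
Atom has alternatives sharing prefix 'v Factor': factor to Atom → v Factor Atom1 with Atom1 → Expr v | ε.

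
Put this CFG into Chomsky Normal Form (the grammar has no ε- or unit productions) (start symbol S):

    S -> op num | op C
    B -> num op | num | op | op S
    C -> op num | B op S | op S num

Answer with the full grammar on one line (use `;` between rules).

S -> X1 X2 | X1 C; B -> X2 X1 | num | op | X1 S; C -> X1 X2 | B Y1 | X1 Y2; X1 -> op; X2 -> num; Y1 -> X1 S; Y2 -> S X2

Introduce a nonterminal for each terminal appearing in a rule of length ≥ 2: X1 → op, X2 → num.
Binarize each right-hand side of length ≥ 3 by chaining fresh nonterminals (Y1, Y2, …): affected rules were C → B X1 S; C → X1 S X2.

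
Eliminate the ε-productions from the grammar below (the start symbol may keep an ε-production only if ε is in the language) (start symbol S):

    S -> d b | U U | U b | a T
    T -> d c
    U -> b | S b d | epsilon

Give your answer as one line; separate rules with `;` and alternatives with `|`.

Nullable nonterminals: {S, U}.
ε ∈ L(G) since S is nullable, so keep S → ε.
Add the nullable-subset variants: S → U U gives U U | U. S → U b gives U b | b. U → S b d gives S b d | b d.

S -> d b | U U | U | U b | b | a T | ε; T -> d c; U -> b | S b d | b d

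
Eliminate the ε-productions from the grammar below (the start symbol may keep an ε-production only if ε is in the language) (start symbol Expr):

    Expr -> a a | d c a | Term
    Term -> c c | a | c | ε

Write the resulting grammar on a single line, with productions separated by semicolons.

Nullable nonterminals: {Expr, Term}.
ε ∈ L(G) since Expr is nullable, so keep Expr → ε.

Expr -> a a | d c a | Term | ε; Term -> c c | a | c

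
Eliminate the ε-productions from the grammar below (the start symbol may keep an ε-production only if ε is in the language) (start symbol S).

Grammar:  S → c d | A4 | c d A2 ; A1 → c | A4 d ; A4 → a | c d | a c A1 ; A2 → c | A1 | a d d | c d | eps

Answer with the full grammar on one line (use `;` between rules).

The nullable symbols are {A2}.
ε ∉ L(G), so no ε-production is kept.

S → c d | A4 | c d A2; A1 → c | A4 d; A4 → a | c d | a c A1; A2 → c | A1 | a d d | c d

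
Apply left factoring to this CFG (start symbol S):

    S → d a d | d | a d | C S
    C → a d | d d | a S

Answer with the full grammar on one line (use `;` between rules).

S → a d | C S | d S'; C → d d | a C'; S' → a d | ε; C' → d | S

S has alternatives sharing prefix 'd': factor to S → d S' with S' → a d | ε.
C has alternatives sharing prefix 'a': factor to C → a C' with C' → d | S.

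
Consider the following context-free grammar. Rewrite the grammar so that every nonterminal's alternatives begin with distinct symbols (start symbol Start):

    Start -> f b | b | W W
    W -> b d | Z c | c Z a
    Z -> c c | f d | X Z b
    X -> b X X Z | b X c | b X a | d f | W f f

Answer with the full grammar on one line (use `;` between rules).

Start -> f b | b | W W; W -> b d | Z c | c Z a; Z -> c c | f d | X Z b; X -> d f | W f f | b X X1; X1 -> X Z | c | a

X has alternatives sharing prefix 'b X': factor to X → b X X1 with X1 → X Z | c | a.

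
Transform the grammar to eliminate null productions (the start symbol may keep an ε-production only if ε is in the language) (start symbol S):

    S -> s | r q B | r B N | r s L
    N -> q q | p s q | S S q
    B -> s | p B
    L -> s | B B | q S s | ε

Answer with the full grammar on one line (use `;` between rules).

The nullable symbols are {L}.
ε ∉ L(G), so no ε-production is kept.
For each production, add variants omitting each subset of nullable occurrences: S → r s L gives r s L | r s.

S -> s | r q B | r B N | r s L | r s; N -> q q | p s q | S S q; B -> s | p B; L -> s | B B | q S s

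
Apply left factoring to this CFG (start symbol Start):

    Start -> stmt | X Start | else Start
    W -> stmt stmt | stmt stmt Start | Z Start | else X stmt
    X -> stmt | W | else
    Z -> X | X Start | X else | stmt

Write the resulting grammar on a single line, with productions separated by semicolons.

W has alternatives sharing prefix 'stmt stmt': factor to W → stmt stmt W1 with W1 → ε | Start.
Z has alternatives sharing prefix 'X': factor to Z → X Z1 with Z1 → ε | Start | else.

Start -> stmt | X Start | else Start; W -> Z Start | else X stmt | stmt stmt W1; X -> stmt | W | else; Z -> stmt | X Z1; W1 -> ε | Start; Z1 -> ε | Start | else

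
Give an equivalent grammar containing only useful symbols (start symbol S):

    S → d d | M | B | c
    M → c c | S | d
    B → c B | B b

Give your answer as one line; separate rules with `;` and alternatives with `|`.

Generating nonterminals: {M, S}.
Reachable from S after that: {M, S}.
Removed useless symbols: {B} and every production mentioning them.

S → d d | M | c; M → c c | S | d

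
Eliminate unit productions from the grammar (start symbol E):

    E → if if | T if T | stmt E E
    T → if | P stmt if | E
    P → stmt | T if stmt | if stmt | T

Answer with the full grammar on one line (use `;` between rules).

E → if if | T if T | stmt E E; T → if if | T if T | stmt E E | if | P stmt if; P → if if | T if T | stmt E E | stmt | T if stmt | if stmt | if | P stmt if

Unit pairs: P ⇒* {E, T}; T ⇒* {E}.
Replace each nonterminal's rules with the union of the non-unit rules of every nonterminal it unit-derives.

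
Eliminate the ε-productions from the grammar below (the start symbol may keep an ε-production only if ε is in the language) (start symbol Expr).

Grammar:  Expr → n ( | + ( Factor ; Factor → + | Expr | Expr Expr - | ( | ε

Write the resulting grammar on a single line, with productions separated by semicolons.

Nullable nonterminals: {Factor}.
ε ∉ L(G), so no ε-production is kept.
Add the nullable-subset variants: Expr → + ( Factor gives + ( Factor | + (.

Expr → n ( | + ( Factor | + (; Factor → + | Expr | Expr Expr - | (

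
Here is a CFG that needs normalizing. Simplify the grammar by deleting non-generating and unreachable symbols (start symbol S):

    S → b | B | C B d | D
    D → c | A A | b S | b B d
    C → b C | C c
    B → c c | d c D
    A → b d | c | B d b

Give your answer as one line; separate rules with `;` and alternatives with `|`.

Generating nonterminals: {A, B, D, S}.
Reachable from S after that: {A, B, D, S}.
Removed useless symbols: {C} and every production mentioning them.

S → b | B | D; D → c | A A | b S | b B d; B → c c | d c D; A → b d | c | B d b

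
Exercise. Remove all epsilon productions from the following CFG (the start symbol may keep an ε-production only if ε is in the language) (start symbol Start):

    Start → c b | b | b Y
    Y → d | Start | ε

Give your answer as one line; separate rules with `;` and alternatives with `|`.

The nullable symbols are {Y}.
ε ∉ L(G), so no ε-production is kept.

Start → c b | b | b Y; Y → d | Start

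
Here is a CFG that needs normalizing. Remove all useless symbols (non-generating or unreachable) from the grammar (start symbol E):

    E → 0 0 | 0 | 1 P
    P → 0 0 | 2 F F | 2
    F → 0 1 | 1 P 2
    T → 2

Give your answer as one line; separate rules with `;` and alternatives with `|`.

E → 0 0 | 0 | 1 P; P → 0 0 | 2 F F | 2; F → 0 1 | 1 P 2

Generating nonterminals: {E, F, P, T}.
Reachable from E after that: {E, F, P}.
Removed useless symbols: {T} and every production mentioning them.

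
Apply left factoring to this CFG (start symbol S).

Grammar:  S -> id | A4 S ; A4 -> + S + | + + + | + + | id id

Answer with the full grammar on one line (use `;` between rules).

S -> id | A4 S; A4 -> id id | + A4'; A4' -> S + | + A4''; A4'' -> + | eps

A4 has alternatives sharing prefix '+': factor to A4 → + A4' with A4' → S + | + + | +.
A4' has alternatives sharing prefix '+': factor to A4' → + A4'' with A4'' → + | ε.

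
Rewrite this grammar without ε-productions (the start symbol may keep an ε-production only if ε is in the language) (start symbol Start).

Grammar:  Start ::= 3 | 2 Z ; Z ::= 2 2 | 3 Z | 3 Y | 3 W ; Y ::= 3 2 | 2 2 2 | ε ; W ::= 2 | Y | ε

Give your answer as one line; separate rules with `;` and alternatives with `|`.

The nullable symbols are {W, Y}.
ε ∉ L(G), so no ε-production is kept.
Add the nullable-subset variants: Z → 3 Y gives 3 Y | 3.

Start ::= 3 | 2 Z; Z ::= 2 2 | 3 Z | 3 Y | 3 | 3 W; Y ::= 3 2 | 2 2 2; W ::= 2 | Y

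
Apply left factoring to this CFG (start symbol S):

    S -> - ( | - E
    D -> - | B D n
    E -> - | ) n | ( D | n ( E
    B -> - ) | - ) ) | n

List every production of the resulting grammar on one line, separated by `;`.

S -> - S'; D -> - | B D n; E -> - | ) n | ( D | n ( E; B -> n | - ) B'; S' -> ( | E; B' -> ε | )

S has alternatives sharing prefix '-': factor to S → - S' with S' → ( | E.
B has alternatives sharing prefix '- )': factor to B → - ) B' with B' → ε | ).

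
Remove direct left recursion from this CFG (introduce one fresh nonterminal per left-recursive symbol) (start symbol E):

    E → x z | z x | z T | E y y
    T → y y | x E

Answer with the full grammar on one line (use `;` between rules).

E → x z E' | z x E' | z T E'; T → y y | x E; E' → y y E' | ε

E is directly left-recursive.
For E: α = {y y}, β = {x z, z x, z T}. Rewrite as E → β E' and E' → α E' | ε.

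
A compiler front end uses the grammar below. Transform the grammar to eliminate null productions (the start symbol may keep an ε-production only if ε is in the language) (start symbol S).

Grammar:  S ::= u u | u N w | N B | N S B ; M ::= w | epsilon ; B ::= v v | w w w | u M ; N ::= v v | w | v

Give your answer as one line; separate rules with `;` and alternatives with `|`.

The nullable symbols are {M}.
ε ∉ L(G), so no ε-production is kept.
For each production, add variants omitting each subset of nullable occurrences: B → u M gives u M | u.

S ::= u u | u N w | N B | N S B; M ::= w; B ::= v v | w w w | u M | u; N ::= v v | w | v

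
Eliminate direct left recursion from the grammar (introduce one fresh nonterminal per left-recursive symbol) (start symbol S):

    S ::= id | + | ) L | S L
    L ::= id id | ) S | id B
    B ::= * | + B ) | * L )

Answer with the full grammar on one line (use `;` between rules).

S ::= id S' | + S' | ) L S'; L ::= id id | ) S | id B; B ::= * | + B ) | * L ); S' ::= L S' | ε

Left recursion appears on S.
For S: α = {L}, β = {id, +, ) L}. Rewrite as S → β S' and S' → α S' | ε.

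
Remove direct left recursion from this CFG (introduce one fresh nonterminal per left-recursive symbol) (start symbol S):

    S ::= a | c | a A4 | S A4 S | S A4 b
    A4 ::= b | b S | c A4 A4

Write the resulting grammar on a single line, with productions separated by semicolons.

Directly left-recursive nonterminal: S.
For S: α = {A4 S, A4 b}, β = {a, c, a A4}. Rewrite as S → β S' and S' → α S' | ε.

S ::= a S' | c S' | a A4 S'; A4 ::= b | b S | c A4 A4; S' ::= A4 S S' | A4 b S' | epsilon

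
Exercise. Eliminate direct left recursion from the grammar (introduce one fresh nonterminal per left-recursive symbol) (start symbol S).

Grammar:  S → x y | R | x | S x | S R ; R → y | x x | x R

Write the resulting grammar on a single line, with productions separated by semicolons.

S → x y S' | R S' | x S'; R → y | x x | x R; S' → x S' | R S' | ε

Left recursion appears on S.
For S: α = {x, R}, β = {x y, R, x}. Rewrite as S → β S' and S' → α S' | ε.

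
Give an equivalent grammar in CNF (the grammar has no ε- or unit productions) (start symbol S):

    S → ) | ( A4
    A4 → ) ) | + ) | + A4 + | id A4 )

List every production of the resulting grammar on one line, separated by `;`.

S → ) | X1 A4; A4 → X2 X2 | X3 X2 | X3 Y1 | X4 Y2; X1 → (; X2 → ); X3 → +; X4 → id; Y1 → A4 X3; Y2 → A4 X2

Introduce a nonterminal for each terminal appearing in a rule of length ≥ 2: X1 → (, X2 → ), X3 → +, X4 → id.
Binarize each right-hand side of length ≥ 3 by chaining fresh nonterminals (Y1, Y2, …): affected rules were A4 → X3 A4 X3; A4 → X4 A4 X2.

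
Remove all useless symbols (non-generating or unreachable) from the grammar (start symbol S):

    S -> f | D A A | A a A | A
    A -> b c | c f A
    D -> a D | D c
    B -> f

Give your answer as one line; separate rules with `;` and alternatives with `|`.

S -> f | A a A | A; A -> b c | c f A

Generating nonterminals: {A, B, S}.
Reachable from S after that: {A, S}.
Removed useless symbols: {B, D} and every production mentioning them.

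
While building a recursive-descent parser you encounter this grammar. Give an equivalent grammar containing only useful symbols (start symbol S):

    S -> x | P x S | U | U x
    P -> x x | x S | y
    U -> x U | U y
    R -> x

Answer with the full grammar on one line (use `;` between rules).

Generating nonterminals: {P, R, S}.
Reachable from S after that: {P, S}.
Removed useless symbols: {R, U} and every production mentioning them.

S -> x | P x S; P -> x x | x S | y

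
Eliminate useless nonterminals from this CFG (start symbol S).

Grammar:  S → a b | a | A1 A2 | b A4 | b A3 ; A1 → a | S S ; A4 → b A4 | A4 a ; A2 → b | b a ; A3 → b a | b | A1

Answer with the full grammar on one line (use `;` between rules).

S → a b | a | A1 A2 | b A3; A1 → a | S S; A2 → b | b a; A3 → b a | b | A1

Generating nonterminals: {A1, A2, A3, S}.
Reachable from S after that: {A1, A2, A3, S}.
Removed useless symbols: {A4} and every production mentioning them.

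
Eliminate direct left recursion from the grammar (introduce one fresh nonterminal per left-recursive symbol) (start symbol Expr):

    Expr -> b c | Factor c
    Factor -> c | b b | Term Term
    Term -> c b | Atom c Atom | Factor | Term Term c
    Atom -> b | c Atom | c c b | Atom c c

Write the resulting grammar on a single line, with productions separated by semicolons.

Expr -> b c | Factor c; Factor -> c | b b | Term Term; Term -> c b Term1 | Atom c Atom Term1 | Factor Term1; Atom -> b Atom1 | c Atom Atom1 | c c b Atom1; Term1 -> Term c Term1 | ε; Atom1 -> c c Atom1 | ε

Directly left-recursive nonterminals: Term, Atom.
For Term: α = {Term c}, β = {c b, Atom c Atom, Factor}. Rewrite as Term → β Term1 and Term1 → α Term1 | ε.
For Atom: α = {c c}, β = {b, c Atom, c c b}. Rewrite as Atom → β Atom1 and Atom1 → α Atom1 | ε.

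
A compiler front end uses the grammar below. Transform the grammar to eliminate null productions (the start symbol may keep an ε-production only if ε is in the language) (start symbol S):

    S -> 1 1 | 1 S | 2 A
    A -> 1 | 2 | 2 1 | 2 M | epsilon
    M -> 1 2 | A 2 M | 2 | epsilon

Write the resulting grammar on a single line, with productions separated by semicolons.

S -> 1 1 | 1 S | 2 A | 2; A -> 1 | 2 | 2 1 | 2 M; M -> 1 2 | A 2 M | A 2 | 2 M | 2

Nullable set = {A, M}.
ε ∉ L(G), so no ε-production is kept.
Expand every rule over subsets of its nullable positions: S → 2 A gives 2 A | 2. M → A 2 M gives A 2 M | A 2 | 2 M | 2.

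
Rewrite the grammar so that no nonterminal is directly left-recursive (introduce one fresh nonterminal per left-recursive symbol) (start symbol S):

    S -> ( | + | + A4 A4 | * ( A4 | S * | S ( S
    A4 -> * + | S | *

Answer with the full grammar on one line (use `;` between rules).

Left recursion appears on S.
For S: α = {*, ( S}, β = {(, +, + A4 A4, * ( A4}. Rewrite as S → β S' and S' → α S' | ε.

S -> ( S' | + S' | + A4 A4 S' | * ( A4 S'; A4 -> * + | S | *; S' -> * S' | ( S S' | ε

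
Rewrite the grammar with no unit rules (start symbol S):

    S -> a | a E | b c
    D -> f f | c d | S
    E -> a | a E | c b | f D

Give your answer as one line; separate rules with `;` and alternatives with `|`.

S -> a | a E | b c; D -> a | a E | b c | f f | c d; E -> a | a E | c b | f D

Unit pairs: D ⇒* {S}.
For each unit pair (A, B), copy every non-unit production of B to A, then drop all unit productions.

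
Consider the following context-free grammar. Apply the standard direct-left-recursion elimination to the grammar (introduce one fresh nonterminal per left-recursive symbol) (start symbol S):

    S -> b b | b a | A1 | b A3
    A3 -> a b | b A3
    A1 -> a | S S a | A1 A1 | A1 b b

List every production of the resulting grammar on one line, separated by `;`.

Directly left-recursive nonterminal: A1.
For A1: α = {A1, b b}, β = {a, S S a}. Rewrite as A1 → β A1' and A1' → α A1' | ε.

S -> b b | b a | A1 | b A3; A3 -> a b | b A3; A1 -> a A1' | S S a A1'; A1' -> A1 A1' | b b A1' | epsilon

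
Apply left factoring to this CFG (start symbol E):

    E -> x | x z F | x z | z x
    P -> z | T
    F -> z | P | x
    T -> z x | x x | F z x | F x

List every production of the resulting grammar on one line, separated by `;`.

E -> z x | x E'; P -> z | T; F -> z | P | x; T -> z x | x x | F T'; E' -> ε | z E''; T' -> z x | x; E'' -> F | ε

E has alternatives sharing prefix 'x': factor to E → x E' with E' → ε | z F | z.
T has alternatives sharing prefix 'F': factor to T → F T' with T' → z x | x.
E' has alternatives sharing prefix 'z': factor to E' → z E'' with E'' → F | ε.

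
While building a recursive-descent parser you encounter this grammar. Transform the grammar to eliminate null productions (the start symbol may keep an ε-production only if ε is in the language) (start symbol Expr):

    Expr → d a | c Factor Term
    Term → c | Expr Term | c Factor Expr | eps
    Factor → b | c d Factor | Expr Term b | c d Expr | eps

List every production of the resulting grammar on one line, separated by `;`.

Expr → d a | c Factor Term | c Factor | c Term | c; Term → c | Expr Term | Expr | c Factor Expr | c Expr; Factor → b | c d Factor | c d | Expr Term b | Expr b | c d Expr

The nullable symbols are {Factor, Term}.
ε ∉ L(G), so no ε-production is kept.
Add the nullable-subset variants: Expr → c Factor Term gives c Factor Term | c Factor | c Term | c. Term → Expr Term gives Expr Term | Expr. Term → c Factor Expr gives c Factor Expr | c Expr. Factor → c d Factor gives c d Factor | c d.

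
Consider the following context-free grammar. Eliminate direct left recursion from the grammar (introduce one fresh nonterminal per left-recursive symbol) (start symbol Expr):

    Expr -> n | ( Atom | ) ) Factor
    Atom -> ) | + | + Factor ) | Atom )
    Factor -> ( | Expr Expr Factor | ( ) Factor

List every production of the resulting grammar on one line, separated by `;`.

Left recursion appears on Atom.
For Atom: α = {)}, β = {), +, + Factor )}. Rewrite as Atom → β Atom1 and Atom1 → α Atom1 | ε.

Expr -> n | ( Atom | ) ) Factor; Atom -> ) Atom1 | + Atom1 | + Factor ) Atom1; Factor -> ( | Expr Expr Factor | ( ) Factor; Atom1 -> ) Atom1 | ε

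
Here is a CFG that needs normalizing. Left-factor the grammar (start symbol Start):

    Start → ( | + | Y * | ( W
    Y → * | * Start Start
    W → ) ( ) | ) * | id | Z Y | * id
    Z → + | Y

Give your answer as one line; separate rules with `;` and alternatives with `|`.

Start → + | Y * | ( Start1; Y → * Y1; W → id | Z Y | * id | ) W1; Z → + | Y; Start1 → eps | W; Y1 → eps | Start Start; W1 → ( ) | *

Start has alternatives sharing prefix '(': factor to Start → ( Start1 with Start1 → ε | W.
Y has alternatives sharing prefix '*': factor to Y → * Y1 with Y1 → ε | Start Start.
W has alternatives sharing prefix ')': factor to W → ) W1 with W1 → ( ) | *.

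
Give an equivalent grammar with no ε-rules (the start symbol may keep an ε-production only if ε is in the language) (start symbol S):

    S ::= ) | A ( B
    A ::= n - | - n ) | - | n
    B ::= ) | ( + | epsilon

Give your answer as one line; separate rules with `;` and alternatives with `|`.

S ::= ) | A ( B | A (; A ::= n - | - n ) | - | n; B ::= ) | ( +

The nullable symbols are {B}.
ε ∉ L(G), so no ε-production is kept.
Expand every rule over subsets of its nullable positions: S → A ( B gives A ( B | A (.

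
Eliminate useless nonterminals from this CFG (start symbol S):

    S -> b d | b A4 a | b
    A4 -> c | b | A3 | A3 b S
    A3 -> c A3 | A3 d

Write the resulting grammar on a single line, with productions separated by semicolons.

S -> b d | b A4 a | b; A4 -> c | b

Generating nonterminals: {A4, S}.
Reachable from S after that: {A4, S}.
Removed useless symbols: {A3} and every production mentioning them.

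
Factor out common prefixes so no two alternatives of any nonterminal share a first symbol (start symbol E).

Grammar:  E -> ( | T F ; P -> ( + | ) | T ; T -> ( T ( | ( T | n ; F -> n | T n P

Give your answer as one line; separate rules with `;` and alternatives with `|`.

T has alternatives sharing prefix '( T': factor to T → ( T T' with T' → ( | ε.

E -> ( | T F; P -> ( + | ) | T; T -> n | ( T T'; F -> n | T n P; T' -> ( | ε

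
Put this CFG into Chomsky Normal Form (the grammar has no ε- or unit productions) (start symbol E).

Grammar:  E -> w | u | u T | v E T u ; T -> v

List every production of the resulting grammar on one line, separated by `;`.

Introduce a nonterminal for each terminal appearing in a rule of length ≥ 2: X1 → u, X2 → v.
Binarize each right-hand side of length ≥ 3 by chaining fresh nonterminals (Y1, Y2, …): affected rules were E → X2 E T X1.

E -> w | u | X1 T | X2 Y1; T -> v; X1 -> u; X2 -> v; Y1 -> E Y2; Y2 -> T X1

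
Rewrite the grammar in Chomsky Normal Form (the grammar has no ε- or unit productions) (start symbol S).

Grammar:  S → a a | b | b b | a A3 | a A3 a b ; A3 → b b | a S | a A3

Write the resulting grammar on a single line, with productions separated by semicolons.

Introduce a nonterminal for each terminal appearing in a rule of length ≥ 2: X1 → a, X2 → b.
Binarize each right-hand side of length ≥ 3 by chaining fresh nonterminals (Y1, Y2, …): affected rules were S → X1 A3 X1 X2.

S → X1 X1 | b | X2 X2 | X1 A3 | X1 Y1; A3 → X2 X2 | X1 S | X1 A3; X1 → a; X2 → b; Y1 → A3 Y2; Y2 → X1 X2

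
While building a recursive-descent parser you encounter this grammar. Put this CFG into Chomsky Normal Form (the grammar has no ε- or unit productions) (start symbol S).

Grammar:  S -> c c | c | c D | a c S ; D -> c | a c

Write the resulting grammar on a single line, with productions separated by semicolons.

S -> X1 X1 | c | X1 D | X2 Y1; D -> c | X2 X1; X1 -> c; X2 -> a; Y1 -> X1 S

Introduce a nonterminal for each terminal appearing in a rule of length ≥ 2: X1 → c, X2 → a.
Binarize each right-hand side of length ≥ 3 by chaining fresh nonterminals (Y1, Y2, …): affected rules were S → X2 X1 S.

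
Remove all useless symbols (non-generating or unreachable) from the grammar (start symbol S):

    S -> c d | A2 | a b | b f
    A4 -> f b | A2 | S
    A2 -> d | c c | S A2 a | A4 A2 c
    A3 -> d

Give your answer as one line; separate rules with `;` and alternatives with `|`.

S -> c d | A2 | a b | b f; A4 -> f b | A2 | S; A2 -> d | c c | S A2 a | A4 A2 c

Generating nonterminals: {A2, A3, A4, S}.
Reachable from S after that: {A2, A4, S}.
Removed useless symbols: {A3} and every production mentioning them.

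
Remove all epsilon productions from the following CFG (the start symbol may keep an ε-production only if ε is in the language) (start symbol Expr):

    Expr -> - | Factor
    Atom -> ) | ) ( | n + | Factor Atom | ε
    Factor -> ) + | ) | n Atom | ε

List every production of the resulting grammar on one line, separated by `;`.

Nullable nonterminals: {Atom, Expr, Factor}.
ε ∈ L(G) since Expr is nullable, so keep Expr → ε.
Expand every rule over subsets of its nullable positions: Atom → Factor Atom gives Factor Atom | Factor. Factor → n Atom gives n Atom | n.

Expr -> - | Factor | ε; Atom -> ) | ) ( | n + | Factor Atom | Factor; Factor -> ) + | ) | n Atom | n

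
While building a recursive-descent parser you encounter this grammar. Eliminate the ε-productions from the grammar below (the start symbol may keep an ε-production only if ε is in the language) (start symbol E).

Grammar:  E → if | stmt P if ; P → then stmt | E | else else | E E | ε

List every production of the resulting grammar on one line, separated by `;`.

Nullable set = {P}.
ε ∉ L(G), so no ε-production is kept.
Add the nullable-subset variants: E → stmt P if gives stmt P if | stmt if.

E → if | stmt P if | stmt if; P → then stmt | E | else else | E E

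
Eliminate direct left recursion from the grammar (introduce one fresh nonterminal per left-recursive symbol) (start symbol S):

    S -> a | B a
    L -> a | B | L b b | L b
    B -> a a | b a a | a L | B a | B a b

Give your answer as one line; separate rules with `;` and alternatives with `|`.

L, B are directly left-recursive.
For L: α = {b b, b}, β = {a, B}. Rewrite as L → β L' and L' → α L' | ε.
For B: α = {a, a b}, β = {a a, b a a, a L}. Rewrite as B → β B' and B' → α B' | ε.

S -> a | B a; L -> a L' | B L'; B -> a a B' | b a a B' | a L B'; L' -> b b L' | b L' | eps; B' -> a B' | a b B' | eps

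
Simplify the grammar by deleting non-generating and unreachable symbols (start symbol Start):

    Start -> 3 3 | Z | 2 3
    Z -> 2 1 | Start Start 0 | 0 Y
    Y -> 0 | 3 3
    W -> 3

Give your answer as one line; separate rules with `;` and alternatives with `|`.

Start -> 3 3 | Z | 2 3; Z -> 2 1 | Start Start 0 | 0 Y; Y -> 0 | 3 3

Generating nonterminals: {Start, W, Y, Z}.
Reachable from Start after that: {Start, Y, Z}.
Removed useless symbols: {W} and every production mentioning them.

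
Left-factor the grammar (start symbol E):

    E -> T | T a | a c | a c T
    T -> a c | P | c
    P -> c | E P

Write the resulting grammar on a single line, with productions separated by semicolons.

E has alternatives sharing prefix 'a c': factor to E → a c E' with E' → ε | T.
E has alternatives sharing prefix 'T': factor to E → T E'' with E'' → ε | a.

E -> a c E' | T E''; T -> a c | P | c; P -> c | E P; E' -> ε | T; E'' -> ε | a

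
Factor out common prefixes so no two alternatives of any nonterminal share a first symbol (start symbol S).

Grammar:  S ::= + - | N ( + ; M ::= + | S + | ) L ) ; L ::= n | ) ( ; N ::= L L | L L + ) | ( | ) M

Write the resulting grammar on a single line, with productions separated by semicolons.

S ::= + - | N ( +; M ::= + | S + | ) L ); L ::= n | ) (; N ::= ( | ) M | L L N'; N' ::= ε | + )

N has alternatives sharing prefix 'L L': factor to N → L L N' with N' → ε | + ).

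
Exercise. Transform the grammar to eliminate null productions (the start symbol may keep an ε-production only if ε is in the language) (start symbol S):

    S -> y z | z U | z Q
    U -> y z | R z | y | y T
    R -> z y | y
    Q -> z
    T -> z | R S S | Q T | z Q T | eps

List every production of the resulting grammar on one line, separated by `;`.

S -> y z | z U | z Q; U -> y z | R z | y | y T; R -> z y | y; Q -> z; T -> z | R S S | Q T | Q | z Q T | z Q

Nullable nonterminals: {T}.
ε ∉ L(G), so no ε-production is kept.
Add the nullable-subset variants: T → Q T gives Q T | Q. T → z Q T gives z Q T | z Q.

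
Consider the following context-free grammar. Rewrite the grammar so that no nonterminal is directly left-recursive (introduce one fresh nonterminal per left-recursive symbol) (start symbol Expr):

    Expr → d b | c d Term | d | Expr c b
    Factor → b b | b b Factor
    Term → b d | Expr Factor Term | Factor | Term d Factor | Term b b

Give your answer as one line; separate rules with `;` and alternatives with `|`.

Directly left-recursive nonterminals: Expr, Term.
For Expr: α = {c b}, β = {d b, c d Term, d}. Rewrite as Expr → β Expr1 and Expr1 → α Expr1 | ε.
For Term: α = {d Factor, b b}, β = {b d, Expr Factor Term, Factor}. Rewrite as Term → β Term1 and Term1 → α Term1 | ε.

Expr → d b Expr1 | c d Term Expr1 | d Expr1; Factor → b b | b b Factor; Term → b d Term1 | Expr Factor Term Term1 | Factor Term1; Expr1 → c b Expr1 | ε; Term1 → d Factor Term1 | b b Term1 | ε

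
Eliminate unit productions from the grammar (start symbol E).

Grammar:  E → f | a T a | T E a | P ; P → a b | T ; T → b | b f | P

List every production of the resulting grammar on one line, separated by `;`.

E → f | a T a | T E a | a b | b | b f; P → a b | b | b f; T → a b | b | b f

Unit pairs: E ⇒* {P, T}; P ⇒* {T}; T ⇒* {P}.
Replace each nonterminal's rules with the union of the non-unit rules of every nonterminal it unit-derives.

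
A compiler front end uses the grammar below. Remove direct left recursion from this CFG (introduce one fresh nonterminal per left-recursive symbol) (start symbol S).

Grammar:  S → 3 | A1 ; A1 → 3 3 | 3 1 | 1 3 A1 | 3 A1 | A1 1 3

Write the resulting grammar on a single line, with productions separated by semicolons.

S → 3 | A1; A1 → 3 3 A1' | 3 1 A1' | 1 3 A1 A1' | 3 A1 A1'; A1' → 1 3 A1' | epsilon

A1 is directly left-recursive.
For A1: α = {1 3}, β = {3 3, 3 1, 1 3 A1, 3 A1}. Rewrite as A1 → β A1' and A1' → α A1' | ε.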